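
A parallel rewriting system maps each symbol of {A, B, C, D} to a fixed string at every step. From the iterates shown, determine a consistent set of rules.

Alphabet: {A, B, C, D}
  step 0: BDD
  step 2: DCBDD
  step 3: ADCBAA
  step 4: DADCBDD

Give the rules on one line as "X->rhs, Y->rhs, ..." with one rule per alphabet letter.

  step 3 ⇒ step 4: ADCBAA ⇒ D·A·D·CB·D·D
    A ↦ D
    B ↦ CB
    C ↦ D
    D ↦ A

A->D, B->CB, C->D, D->A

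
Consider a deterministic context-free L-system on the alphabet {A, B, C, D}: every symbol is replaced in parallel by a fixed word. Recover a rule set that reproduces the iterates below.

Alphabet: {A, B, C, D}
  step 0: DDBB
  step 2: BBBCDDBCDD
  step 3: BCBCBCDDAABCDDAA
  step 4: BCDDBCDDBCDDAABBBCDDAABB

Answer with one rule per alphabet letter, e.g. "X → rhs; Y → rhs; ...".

  step 3 ⇒ step 4: BCBCBCDDAABCDDAA ⇒ BC·DD·BC·DD·BC·DD·A·A·B·B·BC·DD·A·A·B·B
    A ↦ B
    B ↦ BC
    C ↦ DD
    D ↦ A

A->B, B->BC, C->DD, D->A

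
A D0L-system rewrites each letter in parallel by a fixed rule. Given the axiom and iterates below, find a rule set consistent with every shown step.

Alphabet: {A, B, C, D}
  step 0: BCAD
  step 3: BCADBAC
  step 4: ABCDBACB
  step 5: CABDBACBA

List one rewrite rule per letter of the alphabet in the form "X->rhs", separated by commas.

  step 4 ⇒ step 5: ABCDBACB ⇒ C·A·B·DB·A·C·B·A
    A ↦ C
    B ↦ A
    C ↦ B
    D ↦ DB

A->C, B->A, C->B, D->DB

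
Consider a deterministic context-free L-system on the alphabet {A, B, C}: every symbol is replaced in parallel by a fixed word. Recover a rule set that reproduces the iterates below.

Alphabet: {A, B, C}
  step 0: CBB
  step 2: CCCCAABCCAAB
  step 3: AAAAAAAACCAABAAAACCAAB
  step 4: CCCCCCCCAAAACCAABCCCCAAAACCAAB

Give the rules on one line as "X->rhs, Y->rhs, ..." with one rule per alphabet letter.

  step 3 ⇒ step 4: AAAAAAAACCAABAAAACCAAB ⇒ C·C·C·C·C·C·C·C·AA·AA·C·C·AAB·C·C·C·C·AA·AA·C·C·AAB
    A ↦ C
    B ↦ AAB
    C ↦ AA

A->C, B->AAB, C->AA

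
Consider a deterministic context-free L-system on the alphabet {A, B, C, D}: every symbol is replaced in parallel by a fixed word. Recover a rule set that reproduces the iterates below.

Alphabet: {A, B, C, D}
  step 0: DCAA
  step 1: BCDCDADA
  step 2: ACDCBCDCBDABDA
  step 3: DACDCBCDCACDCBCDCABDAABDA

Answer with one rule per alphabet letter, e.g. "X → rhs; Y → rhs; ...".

A->DA, B->A, C->CDC, D->B

  step 2 ⇒ step 3: ACDCBCDCBDABDA ⇒ DA·CDC·B·CDC·A·CDC·B·CDC·A·B·DA·A·B·DA
    A ↦ DA
    B ↦ A
    C ↦ CDC
    D ↦ B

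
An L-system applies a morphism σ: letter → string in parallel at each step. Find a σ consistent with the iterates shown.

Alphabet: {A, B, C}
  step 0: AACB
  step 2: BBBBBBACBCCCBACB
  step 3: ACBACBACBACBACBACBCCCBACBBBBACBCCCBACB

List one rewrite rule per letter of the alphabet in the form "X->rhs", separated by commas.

  step 2 ⇒ step 3: BBBBBBACBCCCBACB ⇒ ACB·ACB·ACB·ACB·ACB·ACB·CCC·B·ACB·B·B·B·ACB·CCC·B·ACB
    A ↦ CCC
    B ↦ ACB
    C ↦ B

A->CCC, B->ACB, C->B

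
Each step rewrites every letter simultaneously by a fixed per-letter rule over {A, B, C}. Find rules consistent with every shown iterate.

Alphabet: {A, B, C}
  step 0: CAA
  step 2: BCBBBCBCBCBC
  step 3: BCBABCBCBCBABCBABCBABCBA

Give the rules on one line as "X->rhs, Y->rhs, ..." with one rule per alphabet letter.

A->BB, B->BC, C->BA

  step 2 ⇒ step 3: BCBBBCBCBCBC ⇒ BC·BA·BC·BC·BC·BA·BC·BA·BC·BA·BC·BA
    B ↦ BC
    C ↦ BA
    A ↦ BB  (constrained at step 0)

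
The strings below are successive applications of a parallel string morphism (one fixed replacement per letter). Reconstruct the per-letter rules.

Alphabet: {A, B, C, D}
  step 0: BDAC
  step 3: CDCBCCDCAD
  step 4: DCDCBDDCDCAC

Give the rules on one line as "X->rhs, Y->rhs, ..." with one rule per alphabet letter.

  step 3 ⇒ step 4: CDCBCCDCAD ⇒ D·C·D·CB·D·D·C·D·CA·C
    A ↦ CA
    B ↦ CB
    C ↦ D
    D ↦ C

A->CA, B->CB, C->D, D->C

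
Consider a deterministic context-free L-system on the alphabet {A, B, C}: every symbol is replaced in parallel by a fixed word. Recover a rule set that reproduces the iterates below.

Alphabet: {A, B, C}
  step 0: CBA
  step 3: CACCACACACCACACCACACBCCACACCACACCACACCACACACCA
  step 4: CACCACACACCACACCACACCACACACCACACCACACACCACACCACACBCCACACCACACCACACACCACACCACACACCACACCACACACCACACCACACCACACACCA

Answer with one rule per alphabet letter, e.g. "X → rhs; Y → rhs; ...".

  step 3 ⇒ step 4: CACCACACACCACACCACACBCCACACCACACCACACCACACACCA ⇒ CA·CCA·CA·CA·CCA·CA·CCA·CA·CCA·CA·CA·CCA·CA·CCA·CA·CA·CCA·CA·CCA·CA·CBC·CA·CA·CCA·CA·CCA·CA·CA·CCA·CA·CCA·CA·CA·CCA·CA·CCA·CA·CA·CCA·CA·CCA·CA·CCA·CA·CA·CCA
    A ↦ CCA
    B ↦ CBC
    C ↦ CA

A->CCA, B->CBC, C->CA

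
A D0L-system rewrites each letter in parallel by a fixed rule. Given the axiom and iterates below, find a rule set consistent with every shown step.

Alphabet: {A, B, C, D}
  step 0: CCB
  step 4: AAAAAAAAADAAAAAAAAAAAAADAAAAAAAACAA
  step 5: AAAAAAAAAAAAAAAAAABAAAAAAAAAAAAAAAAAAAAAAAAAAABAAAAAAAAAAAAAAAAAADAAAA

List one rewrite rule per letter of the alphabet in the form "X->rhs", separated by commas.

  step 4 ⇒ step 5: AAAAAAAAADAAAAAAAAAAAAADAAAAAAAACAA ⇒ AA·AA·AA·AA·AA·AA·AA·AA·AA·BA·AA·AA·AA·AA·AA·AA·AA·AA·AA·AA·AA·AA·AA·BA·AA·AA·AA·AA·AA·AA·AA·AA·AD·AA·AA
    A ↦ AA
    C ↦ AD
    D ↦ BA
    B ↦ C  (constrained at step 0)

A->AA, B->C, C->AD, D->BA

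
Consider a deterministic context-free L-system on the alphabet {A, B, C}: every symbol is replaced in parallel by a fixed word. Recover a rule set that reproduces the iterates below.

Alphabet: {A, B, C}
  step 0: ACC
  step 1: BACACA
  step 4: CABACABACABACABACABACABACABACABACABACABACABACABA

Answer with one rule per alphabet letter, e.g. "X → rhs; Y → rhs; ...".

  step 0 ⇒ step 1: ACC ⇒ BA·CA·CA
    A ↦ BA
    C ↦ CA
    B ↦ CA  (constrained at step 1)

A->BA, B->CA, C->CA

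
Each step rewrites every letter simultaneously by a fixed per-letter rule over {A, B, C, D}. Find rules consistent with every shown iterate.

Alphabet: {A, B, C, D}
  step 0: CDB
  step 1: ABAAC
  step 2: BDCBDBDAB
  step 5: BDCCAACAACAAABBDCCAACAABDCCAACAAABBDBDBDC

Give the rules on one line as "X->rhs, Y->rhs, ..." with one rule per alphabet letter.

A->BD, B->C, C->AB, D->AA

  step 1 ⇒ step 2: ABAAC ⇒ BD·C·BD·BD·AB
    A ↦ BD
    B ↦ C
    C ↦ AB
  step 0 ⇒ step 1: CDB ⇒ AB·AA·C
    D ↦ AA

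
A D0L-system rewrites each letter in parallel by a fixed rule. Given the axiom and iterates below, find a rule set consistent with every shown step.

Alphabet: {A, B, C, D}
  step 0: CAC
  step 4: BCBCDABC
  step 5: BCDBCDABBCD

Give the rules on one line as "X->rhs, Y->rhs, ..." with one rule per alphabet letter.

  step 4 ⇒ step 5: BCBCDABC ⇒ BC·D·BC·D·A·B·BC·D
    A ↦ B
    B ↦ BC
    C ↦ D
    D ↦ A

A->B, B->BC, C->D, D->A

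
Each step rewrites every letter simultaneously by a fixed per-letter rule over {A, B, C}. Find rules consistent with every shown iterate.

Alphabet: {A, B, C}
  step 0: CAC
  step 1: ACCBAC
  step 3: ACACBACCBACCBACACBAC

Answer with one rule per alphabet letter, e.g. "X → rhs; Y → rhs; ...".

A->CB, B->A, C->AC

  step 0 ⇒ step 1: CAC ⇒ AC·CB·AC
    A ↦ CB
    C ↦ AC
    B ↦ A  (constrained at step 1)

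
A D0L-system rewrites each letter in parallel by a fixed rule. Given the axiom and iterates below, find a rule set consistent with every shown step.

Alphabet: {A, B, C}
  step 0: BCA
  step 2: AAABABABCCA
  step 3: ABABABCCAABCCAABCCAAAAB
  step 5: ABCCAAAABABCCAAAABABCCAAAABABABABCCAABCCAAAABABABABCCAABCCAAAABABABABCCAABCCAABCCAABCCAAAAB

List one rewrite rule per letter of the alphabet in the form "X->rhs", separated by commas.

A->AB, B->CCA, C->A

  step 2 ⇒ step 3: AAABABABCCA ⇒ AB·AB·AB·CCA·AB·CCA·AB·CCA·A·A·AB
    A ↦ AB
    B ↦ CCA
    C ↦ A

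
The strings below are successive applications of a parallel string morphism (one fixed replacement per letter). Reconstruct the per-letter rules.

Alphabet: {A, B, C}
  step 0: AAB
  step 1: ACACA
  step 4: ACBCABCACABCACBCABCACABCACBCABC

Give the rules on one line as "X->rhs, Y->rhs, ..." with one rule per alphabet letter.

  step 0 ⇒ step 1: AAB ⇒ AC·AC·A
    A ↦ AC
    B ↦ A
    C ↦ BC  (constrained at step 1)

A->AC, B->A, C->BC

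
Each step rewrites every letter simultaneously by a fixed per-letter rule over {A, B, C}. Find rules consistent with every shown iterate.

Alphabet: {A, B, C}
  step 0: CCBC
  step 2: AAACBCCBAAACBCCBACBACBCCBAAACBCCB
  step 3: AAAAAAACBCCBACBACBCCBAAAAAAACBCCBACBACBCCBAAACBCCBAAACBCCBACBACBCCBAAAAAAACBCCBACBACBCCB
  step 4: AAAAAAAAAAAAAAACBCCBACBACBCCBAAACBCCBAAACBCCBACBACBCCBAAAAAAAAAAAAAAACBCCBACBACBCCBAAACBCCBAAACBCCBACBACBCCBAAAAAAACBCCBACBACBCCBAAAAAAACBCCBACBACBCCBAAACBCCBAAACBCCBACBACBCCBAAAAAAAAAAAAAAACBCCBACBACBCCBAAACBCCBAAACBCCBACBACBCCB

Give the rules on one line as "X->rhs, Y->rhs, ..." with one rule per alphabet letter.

  step 3 ⇒ step 4: AAAAAAACBCCBACBACBCCBAAAAAAACBCCBACBACBCCBAAACBCCBAAACBCCBACBACBCCBAAAAAAACBCCBACBACBCCB ⇒ AA·AA·AA·AA·AA·AA·AA·ACB·CCB·ACB·ACB·CCB·AA·ACB·CCB·AA·ACB·CCB·ACB·ACB·CCB·AA·AA·AA·AA·AA·AA·AA·ACB·CCB·ACB·ACB·CCB·AA·ACB·CCB·AA·ACB·CCB·ACB·ACB·CCB·AA·AA·AA·ACB·CCB·ACB·ACB·CCB·AA·AA·AA·ACB·CCB·ACB·ACB·CCB·AA·ACB·CCB·AA·ACB·CCB·ACB·ACB·CCB·AA·AA·AA·AA·AA·AA·AA·ACB·CCB·ACB·ACB·CCB·AA·ACB·CCB·AA·ACB·CCB·ACB·ACB·CCB
    A ↦ AA
    B ↦ CCB
    C ↦ ACB

A->AA, B->CCB, C->ACB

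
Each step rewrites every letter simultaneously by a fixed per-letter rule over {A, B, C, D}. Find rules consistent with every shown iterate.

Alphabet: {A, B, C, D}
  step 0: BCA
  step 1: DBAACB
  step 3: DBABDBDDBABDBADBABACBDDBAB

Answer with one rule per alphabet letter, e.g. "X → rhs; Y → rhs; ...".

A->B, B->DBA, C->AC, D->BD

  step 0 ⇒ step 1: BCA ⇒ DBA·AC·B
    A ↦ B
    B ↦ DBA
    C ↦ AC
    D ↦ BD  (constrained at step 1)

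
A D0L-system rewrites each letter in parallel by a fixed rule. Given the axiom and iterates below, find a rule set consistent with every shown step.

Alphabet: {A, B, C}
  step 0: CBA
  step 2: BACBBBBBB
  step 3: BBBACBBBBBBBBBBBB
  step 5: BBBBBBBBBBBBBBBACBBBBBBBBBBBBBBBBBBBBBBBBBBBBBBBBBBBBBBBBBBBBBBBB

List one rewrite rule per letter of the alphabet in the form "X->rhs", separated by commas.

  step 2 ⇒ step 3: BACBBBBBB ⇒ BB·B·AC·BB·BB·BB·BB·BB·BB
    A ↦ B
    B ↦ BB
    C ↦ AC

A->B, B->BB, C->AC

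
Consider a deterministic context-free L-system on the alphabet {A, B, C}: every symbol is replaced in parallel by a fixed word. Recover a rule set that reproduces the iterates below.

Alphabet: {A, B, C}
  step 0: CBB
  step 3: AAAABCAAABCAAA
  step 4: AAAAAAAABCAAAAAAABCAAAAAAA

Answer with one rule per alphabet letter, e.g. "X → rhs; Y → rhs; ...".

A->AA, B->BC, C->A

  step 3 ⇒ step 4: AAAABCAAABCAAA ⇒ AA·AA·AA·AA·BC·A·AA·AA·AA·BC·A·AA·AA·AA
    A ↦ AA
    B ↦ BC
    C ↦ A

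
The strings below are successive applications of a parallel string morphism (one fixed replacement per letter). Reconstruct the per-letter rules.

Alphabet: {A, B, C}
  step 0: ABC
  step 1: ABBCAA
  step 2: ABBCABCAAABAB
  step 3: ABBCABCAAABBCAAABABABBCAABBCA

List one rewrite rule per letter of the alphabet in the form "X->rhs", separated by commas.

  step 2 ⇒ step 3: ABBCABCAAABAB ⇒ AB·BCA·BCA·A·AB·BCA·A·AB·AB·AB·BCA·AB·BCA
    A ↦ AB
    B ↦ BCA
    C ↦ A

A->AB, B->BCA, C->A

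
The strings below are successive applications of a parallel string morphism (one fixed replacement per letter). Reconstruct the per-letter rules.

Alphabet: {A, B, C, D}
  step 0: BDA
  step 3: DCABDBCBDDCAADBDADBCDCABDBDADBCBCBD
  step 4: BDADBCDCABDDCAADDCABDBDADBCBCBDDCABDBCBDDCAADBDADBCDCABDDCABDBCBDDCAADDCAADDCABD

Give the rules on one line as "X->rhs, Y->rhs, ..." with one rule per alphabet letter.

  step 3 ⇒ step 4: DCABDBCBDDCAADBDADBCDCABDBDADBCBCBD ⇒ BD·AD·BC·DCA·BD·DCA·AD·DCA·BD·BD·AD·BC·BC·BD·DCA·BD·BC·BD·DCA·AD·BD·AD·BC·DCA·BD·DCA·BD·BC·BD·DCA·AD·DCA·AD·DCA·BD
    A ↦ BC
    B ↦ DCA
    C ↦ AD
    D ↦ BD

A->BC, B->DCA, C->AD, D->BD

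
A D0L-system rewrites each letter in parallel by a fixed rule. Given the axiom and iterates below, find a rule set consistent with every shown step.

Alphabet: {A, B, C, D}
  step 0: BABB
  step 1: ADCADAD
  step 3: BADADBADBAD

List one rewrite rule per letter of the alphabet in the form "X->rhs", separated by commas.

  step 0 ⇒ step 1: BABB ⇒ AD·C·AD·AD
    A ↦ C
    B ↦ AD
    C ↦ B  (constrained at step 1)
    D ↦ B  (constrained at step 1)

A->C, B->AD, C->B, D->B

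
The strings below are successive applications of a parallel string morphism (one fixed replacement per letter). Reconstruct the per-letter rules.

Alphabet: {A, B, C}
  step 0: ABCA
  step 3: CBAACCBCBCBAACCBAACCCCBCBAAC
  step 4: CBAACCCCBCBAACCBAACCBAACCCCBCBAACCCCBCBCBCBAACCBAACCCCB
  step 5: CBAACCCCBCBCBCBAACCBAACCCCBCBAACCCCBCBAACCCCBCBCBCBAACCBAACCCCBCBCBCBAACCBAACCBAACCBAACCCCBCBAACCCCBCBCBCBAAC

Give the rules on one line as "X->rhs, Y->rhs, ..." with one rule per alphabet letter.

  step 4 ⇒ step 5: CBAACCCCBCBAACCBAACCBAACCCCBCBAACCCCBCBCBCBAACCBAACCCCB ⇒ CB·AAC·C·C·CB·CB·CB·CB·AAC·CB·AAC·C·C·CB·CB·AAC·C·C·CB·CB·AAC·C·C·CB·CB·CB·CB·AAC·CB·AAC·C·C·CB·CB·CB·CB·AAC·CB·AAC·CB·AAC·CB·AAC·C·C·CB·CB·AAC·C·C·CB·CB·CB·CB·AAC
    A ↦ C
    B ↦ AAC
    C ↦ CB

A->C, B->AAC, C->CB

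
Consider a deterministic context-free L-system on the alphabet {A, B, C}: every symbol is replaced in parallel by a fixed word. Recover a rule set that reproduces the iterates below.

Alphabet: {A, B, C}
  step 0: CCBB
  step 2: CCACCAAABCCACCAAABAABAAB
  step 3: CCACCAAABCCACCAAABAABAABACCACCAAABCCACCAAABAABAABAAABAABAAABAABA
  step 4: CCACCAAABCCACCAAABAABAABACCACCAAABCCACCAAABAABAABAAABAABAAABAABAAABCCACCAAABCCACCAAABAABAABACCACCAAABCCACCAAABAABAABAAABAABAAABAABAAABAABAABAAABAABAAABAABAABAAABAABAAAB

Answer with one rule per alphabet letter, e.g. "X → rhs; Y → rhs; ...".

A->AAB, B->A, C->CCA

  step 3 ⇒ step 4: CCACCAAABCCACCAAABAABAABACCACCAAABCCACCAAABAABAABAAABAABAAABAABA ⇒ CCA·CCA·AAB·CCA·CCA·AAB·AAB·AAB·A·CCA·CCA·AAB·CCA·CCA·AAB·AAB·AAB·A·AAB·AAB·A·AAB·AAB·A·AAB·CCA·CCA·AAB·CCA·CCA·AAB·AAB·AAB·A·CCA·CCA·AAB·CCA·CCA·AAB·AAB·AAB·A·AAB·AAB·A·AAB·AAB·A·AAB·AAB·AAB·A·AAB·AAB·A·AAB·AAB·AAB·A·AAB·AAB·A·AAB
    A ↦ AAB
    B ↦ A
    C ↦ CCA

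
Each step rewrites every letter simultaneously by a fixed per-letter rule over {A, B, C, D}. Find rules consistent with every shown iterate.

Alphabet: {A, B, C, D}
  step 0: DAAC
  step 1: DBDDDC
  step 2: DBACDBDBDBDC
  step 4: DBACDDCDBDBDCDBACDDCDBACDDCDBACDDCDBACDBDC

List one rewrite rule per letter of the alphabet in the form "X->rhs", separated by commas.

A->D, B->AC, C->DC, D->DB

  step 1 ⇒ step 2: DBDDDC ⇒ DB·AC·DB·DB·DB·DC
    B ↦ AC
    C ↦ DC
    D ↦ DB
  step 0 ⇒ step 1: DAAC ⇒ DB·D·D·DC
    A ↦ D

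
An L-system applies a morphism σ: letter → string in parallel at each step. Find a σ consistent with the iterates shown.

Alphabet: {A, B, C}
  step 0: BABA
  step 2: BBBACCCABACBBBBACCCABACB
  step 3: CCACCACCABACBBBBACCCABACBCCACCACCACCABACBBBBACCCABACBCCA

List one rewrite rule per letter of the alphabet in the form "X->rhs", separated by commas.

  step 2 ⇒ step 3: BBBACCCABACBBBBACCCABACB ⇒ CCA·CCA·CCA·BAC·B·B·B·BAC·CCA·BAC·B·CCA·CCA·CCA·CCA·BAC·B·B·B·BAC·CCA·BAC·B·CCA
    A ↦ BAC
    B ↦ CCA
    C ↦ B

A->BAC, B->CCA, C->B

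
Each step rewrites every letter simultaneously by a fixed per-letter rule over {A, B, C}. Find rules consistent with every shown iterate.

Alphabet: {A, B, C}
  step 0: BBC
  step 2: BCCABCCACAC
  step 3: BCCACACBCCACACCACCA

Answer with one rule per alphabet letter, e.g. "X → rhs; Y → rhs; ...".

  step 2 ⇒ step 3: BCCABCCACAC ⇒ BC·CA·CA·C·BC·CA·CA·C·CA·C·CA
    A ↦ C
    B ↦ BC
    C ↦ CA

A->C, B->BC, C->CA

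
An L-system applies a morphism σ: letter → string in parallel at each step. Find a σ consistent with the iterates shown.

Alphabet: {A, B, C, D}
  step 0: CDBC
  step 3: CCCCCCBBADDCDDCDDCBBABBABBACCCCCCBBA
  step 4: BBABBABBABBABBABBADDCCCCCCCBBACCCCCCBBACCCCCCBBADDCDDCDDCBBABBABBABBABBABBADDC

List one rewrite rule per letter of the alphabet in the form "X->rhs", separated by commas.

A->C, B->D, C->BBA, D->CCC

  step 3 ⇒ step 4: CCCCCCBBADDCDDCDDCBBABBABBACCCCCCBBA ⇒ BBA·BBA·BBA·BBA·BBA·BBA·D·D·C·CCC·CCC·BBA·CCC·CCC·BBA·CCC·CCC·BBA·D·D·C·D·D·C·D·D·C·BBA·BBA·BBA·BBA·BBA·BBA·D·D·C
    A ↦ C
    B ↦ D
    C ↦ BBA
    D ↦ CCC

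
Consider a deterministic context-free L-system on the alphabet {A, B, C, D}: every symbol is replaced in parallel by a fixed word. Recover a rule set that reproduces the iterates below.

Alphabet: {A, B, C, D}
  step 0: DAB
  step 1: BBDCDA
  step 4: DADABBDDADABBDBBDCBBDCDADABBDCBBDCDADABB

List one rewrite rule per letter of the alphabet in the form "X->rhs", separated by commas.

A->DC, B->DA, C->D, D->BB

  step 0 ⇒ step 1: DAB ⇒ BB·DC·DA
    A ↦ DC
    B ↦ DA
    D ↦ BB
    C ↦ D  (constrained at step 1)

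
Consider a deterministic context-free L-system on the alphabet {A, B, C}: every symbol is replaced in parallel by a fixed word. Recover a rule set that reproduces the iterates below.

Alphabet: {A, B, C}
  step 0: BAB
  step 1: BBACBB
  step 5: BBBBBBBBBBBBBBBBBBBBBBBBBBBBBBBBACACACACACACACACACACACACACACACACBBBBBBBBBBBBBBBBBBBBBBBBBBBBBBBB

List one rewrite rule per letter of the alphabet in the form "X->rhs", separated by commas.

A->AC, B->BB, C->AC

  step 0 ⇒ step 1: BAB ⇒ BB·AC·BB
    A ↦ AC
    B ↦ BB
    C ↦ AC  (constrained at step 1)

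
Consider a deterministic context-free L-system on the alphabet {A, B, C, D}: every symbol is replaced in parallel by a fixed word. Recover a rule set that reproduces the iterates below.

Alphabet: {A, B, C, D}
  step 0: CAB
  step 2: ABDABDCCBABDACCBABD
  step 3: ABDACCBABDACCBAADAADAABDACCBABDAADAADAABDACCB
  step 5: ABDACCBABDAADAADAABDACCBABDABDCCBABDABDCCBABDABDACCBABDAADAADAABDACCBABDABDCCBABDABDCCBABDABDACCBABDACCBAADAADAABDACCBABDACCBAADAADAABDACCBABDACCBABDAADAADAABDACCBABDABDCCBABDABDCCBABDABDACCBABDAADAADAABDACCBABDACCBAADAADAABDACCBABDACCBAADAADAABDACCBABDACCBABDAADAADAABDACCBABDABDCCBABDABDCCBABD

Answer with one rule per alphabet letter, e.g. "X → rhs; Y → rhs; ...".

  step 2 ⇒ step 3: ABDABDCCBABDACCBABD ⇒ ABD·A·CCB·ABD·A·CCB·AAD·AAD·A·ABD·A·CCB·ABD·AAD·AAD·A·ABD·A·CCB
    A ↦ ABD
    B ↦ A
    C ↦ AAD
    D ↦ CCB

A->ABD, B->A, C->AAD, D->CCB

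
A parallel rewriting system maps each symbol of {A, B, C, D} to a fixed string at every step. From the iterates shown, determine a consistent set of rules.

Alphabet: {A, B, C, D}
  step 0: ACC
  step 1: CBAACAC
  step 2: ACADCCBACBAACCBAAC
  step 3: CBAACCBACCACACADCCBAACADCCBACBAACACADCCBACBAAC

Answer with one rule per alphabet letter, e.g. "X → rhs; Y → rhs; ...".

A->CBA, B->ADC, C->AC, D->CC

  step 2 ⇒ step 3: ACADCCBACBAACCBAAC ⇒ CBA·AC·CBA·CC·AC·AC·ADC·CBA·AC·ADC·CBA·CBA·AC·AC·ADC·CBA·CBA·AC
    A ↦ CBA
    B ↦ ADC
    C ↦ AC
    D ↦ CC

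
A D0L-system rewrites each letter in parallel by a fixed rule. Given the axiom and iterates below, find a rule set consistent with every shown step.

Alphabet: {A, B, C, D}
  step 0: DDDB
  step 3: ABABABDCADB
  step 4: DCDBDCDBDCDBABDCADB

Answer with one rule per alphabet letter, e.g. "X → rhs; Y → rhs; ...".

  step 3 ⇒ step 4: ABABABDCADB ⇒ DC·DB·DC·DB·DC·DB·A·B·DC·A·DB
    A ↦ DC
    B ↦ DB
    C ↦ B
    D ↦ A

A->DC, B->DB, C->B, D->A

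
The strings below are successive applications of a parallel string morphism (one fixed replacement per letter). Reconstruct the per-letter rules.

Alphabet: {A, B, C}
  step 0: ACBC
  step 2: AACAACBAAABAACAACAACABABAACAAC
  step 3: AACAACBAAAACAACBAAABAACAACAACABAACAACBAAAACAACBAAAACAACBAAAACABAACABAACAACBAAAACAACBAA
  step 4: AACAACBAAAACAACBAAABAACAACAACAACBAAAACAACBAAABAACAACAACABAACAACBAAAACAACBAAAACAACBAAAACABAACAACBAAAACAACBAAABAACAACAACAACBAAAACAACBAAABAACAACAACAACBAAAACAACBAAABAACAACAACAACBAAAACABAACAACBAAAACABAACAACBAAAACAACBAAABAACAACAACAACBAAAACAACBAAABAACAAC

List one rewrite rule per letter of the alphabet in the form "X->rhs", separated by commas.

  step 3 ⇒ step 4: AACAACBAAAACAACBAAABAACAACAACABAACAACBAAAACAACBAAAACAACBAAAACABAACABAACAACBAAAACAACBAA ⇒ AAC·AAC·BAA·AAC·AAC·BAA·AB·AAC·AAC·AAC·AAC·BAA·AAC·AAC·BAA·AB·AAC·AAC·AAC·AB·AAC·AAC·BAA·AAC·AAC·BAA·AAC·AAC·BAA·AAC·AB·AAC·AAC·BAA·AAC·AAC·BAA·AB·AAC·AAC·AAC·AAC·BAA·AAC·AAC·BAA·AB·AAC·AAC·AAC·AAC·BAA·AAC·AAC·BAA·AB·AAC·AAC·AAC·AAC·BAA·AAC·AB·AAC·AAC·BAA·AAC·AB·AAC·AAC·BAA·AAC·AAC·BAA·AB·AAC·AAC·AAC·AAC·BAA·AAC·AAC·BAA·AB·AAC·AAC
    A ↦ AAC
    B ↦ AB
    C ↦ BAA

A->AAC, B->AB, C->BAA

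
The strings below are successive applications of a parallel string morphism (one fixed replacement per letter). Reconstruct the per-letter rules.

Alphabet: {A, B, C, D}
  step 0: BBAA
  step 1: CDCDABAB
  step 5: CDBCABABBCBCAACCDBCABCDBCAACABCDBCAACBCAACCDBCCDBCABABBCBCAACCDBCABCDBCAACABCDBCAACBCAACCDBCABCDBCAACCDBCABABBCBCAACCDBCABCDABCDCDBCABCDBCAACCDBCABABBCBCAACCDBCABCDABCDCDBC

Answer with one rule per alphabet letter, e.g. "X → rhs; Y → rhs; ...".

A->AB, B->CD, C->BC, D->AAC

  step 0 ⇒ step 1: BBAA ⇒ CD·CD·AB·AB
    A ↦ AB
    B ↦ CD
    C ↦ BC  (constrained at step 1)
    D ↦ AAC  (constrained at step 1)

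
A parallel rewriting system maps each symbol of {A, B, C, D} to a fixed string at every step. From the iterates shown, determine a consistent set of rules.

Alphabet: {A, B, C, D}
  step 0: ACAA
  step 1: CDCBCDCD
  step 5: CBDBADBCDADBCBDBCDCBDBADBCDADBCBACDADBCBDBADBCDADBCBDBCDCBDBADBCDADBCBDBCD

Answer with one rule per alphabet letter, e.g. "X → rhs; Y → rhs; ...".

  step 0 ⇒ step 1: ACAA ⇒ CD·CB·CD·CD
    A ↦ CD
    C ↦ CB
    B ↦ DB  (constrained at step 1)
    D ↦ A  (constrained at step 1)

A->CD, B->DB, C->CB, D->A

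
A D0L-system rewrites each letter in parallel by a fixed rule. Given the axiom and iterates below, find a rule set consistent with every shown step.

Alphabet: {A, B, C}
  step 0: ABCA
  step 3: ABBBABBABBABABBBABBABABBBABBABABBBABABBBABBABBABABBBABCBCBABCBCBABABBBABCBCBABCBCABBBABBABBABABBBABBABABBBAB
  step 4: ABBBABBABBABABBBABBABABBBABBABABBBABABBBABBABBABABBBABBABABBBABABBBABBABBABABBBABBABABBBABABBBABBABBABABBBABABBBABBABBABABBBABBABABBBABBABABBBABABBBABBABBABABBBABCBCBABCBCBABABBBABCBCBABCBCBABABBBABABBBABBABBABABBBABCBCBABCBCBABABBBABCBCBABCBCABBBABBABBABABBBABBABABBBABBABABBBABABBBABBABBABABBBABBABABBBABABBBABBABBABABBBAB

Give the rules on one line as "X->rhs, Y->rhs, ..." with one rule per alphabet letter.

A->ABB, B->BAB, C->CBC

  step 3 ⇒ step 4: ABBBABBABBABABBBABBABABBBABBABABBBABABBBABBABBABABBBABCBCBABCBCBABABBBABCBCBABCBCABBBABBABBABABBBABBABABBBAB ⇒ ABB·BAB·BAB·BAB·ABB·BAB·BAB·ABB·BAB·BAB·ABB·BAB·ABB·BAB·BAB·BAB·ABB·BAB·BAB·ABB·BAB·ABB·BAB·BAB·BAB·ABB·BAB·BAB·ABB·BAB·ABB·BAB·BAB·BAB·ABB·BAB·ABB·BAB·BAB·BAB·ABB·BAB·BAB·ABB·BAB·BAB·ABB·BAB·ABB·BAB·BAB·BAB·ABB·BAB·CBC·BAB·CBC·BAB·ABB·BAB·CBC·BAB·CBC·BAB·ABB·BAB·ABB·BAB·BAB·BAB·ABB·BAB·CBC·BAB·CBC·BAB·ABB·BAB·CBC·BAB·CBC·ABB·BAB·BAB·BAB·ABB·BAB·BAB·ABB·BAB·BAB·ABB·BAB·ABB·BAB·BAB·BAB·ABB·BAB·BAB·ABB·BAB·ABB·BAB·BAB·BAB·ABB·BAB
    A ↦ ABB
    B ↦ BAB
    C ↦ CBC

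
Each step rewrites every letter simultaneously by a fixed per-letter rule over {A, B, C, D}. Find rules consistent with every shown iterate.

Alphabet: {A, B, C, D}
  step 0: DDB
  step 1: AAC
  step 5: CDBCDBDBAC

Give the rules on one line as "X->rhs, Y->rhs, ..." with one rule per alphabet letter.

  step 0 ⇒ step 1: DDB ⇒ A·A·C
    B ↦ C
    D ↦ A
    A ↦ C  (constrained at step 1)
    C ↦ DB  (constrained at step 1)

A->C, B->C, C->DB, D->A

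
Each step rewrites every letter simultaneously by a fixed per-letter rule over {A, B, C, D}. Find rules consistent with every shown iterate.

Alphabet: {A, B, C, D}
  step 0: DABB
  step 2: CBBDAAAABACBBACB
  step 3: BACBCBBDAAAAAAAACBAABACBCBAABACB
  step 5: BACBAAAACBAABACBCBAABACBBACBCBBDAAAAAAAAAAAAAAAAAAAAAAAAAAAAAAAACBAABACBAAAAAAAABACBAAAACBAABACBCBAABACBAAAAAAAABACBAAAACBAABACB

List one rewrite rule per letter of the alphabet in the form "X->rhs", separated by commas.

  step 2 ⇒ step 3: CBBDAAAABACBBACB ⇒ BA·CB·CB·BD·AA·AA·AA·AA·CB·AA·BA·CB·CB·AA·BA·CB
    A ↦ AA
    B ↦ CB
    C ↦ BA
    D ↦ BD

A->AA, B->CB, C->BA, D->BD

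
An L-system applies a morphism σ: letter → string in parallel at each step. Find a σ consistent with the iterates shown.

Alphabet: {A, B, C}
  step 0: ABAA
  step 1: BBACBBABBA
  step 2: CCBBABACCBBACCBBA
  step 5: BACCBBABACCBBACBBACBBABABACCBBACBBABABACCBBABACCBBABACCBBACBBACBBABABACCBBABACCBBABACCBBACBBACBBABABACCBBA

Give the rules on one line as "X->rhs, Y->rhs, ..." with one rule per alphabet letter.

  step 1 ⇒ step 2: BBACBBABBA ⇒ C·C·BBA·BA·C·C·BBA·C·C·BBA
    A ↦ BBA
    B ↦ C
    C ↦ BA

A->BBA, B->C, C->BA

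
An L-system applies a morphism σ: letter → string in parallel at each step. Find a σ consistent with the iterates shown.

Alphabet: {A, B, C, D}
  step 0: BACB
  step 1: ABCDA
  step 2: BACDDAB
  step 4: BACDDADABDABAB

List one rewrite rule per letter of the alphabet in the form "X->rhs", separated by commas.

A->B, B->A, C->CD, D->DA

  step 1 ⇒ step 2: ABCDA ⇒ B·A·CD·DA·B
    A ↦ B
    B ↦ A
    C ↦ CD
    D ↦ DA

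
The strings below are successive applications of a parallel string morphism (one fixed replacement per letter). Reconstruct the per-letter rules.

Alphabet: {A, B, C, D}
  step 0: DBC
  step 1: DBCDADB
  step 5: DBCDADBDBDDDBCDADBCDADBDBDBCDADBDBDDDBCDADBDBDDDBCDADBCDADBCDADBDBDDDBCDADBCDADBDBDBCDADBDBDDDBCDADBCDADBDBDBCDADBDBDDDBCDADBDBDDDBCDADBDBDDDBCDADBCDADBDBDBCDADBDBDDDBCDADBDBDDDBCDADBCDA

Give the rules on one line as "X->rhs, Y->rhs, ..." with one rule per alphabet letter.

A->DD, B->CDA, C->DB, D->DB

  step 0 ⇒ step 1: DBC ⇒ DB·CDA·DB
    B ↦ CDA
    C ↦ DB
    D ↦ DB
    A ↦ DD  (constrained at step 1)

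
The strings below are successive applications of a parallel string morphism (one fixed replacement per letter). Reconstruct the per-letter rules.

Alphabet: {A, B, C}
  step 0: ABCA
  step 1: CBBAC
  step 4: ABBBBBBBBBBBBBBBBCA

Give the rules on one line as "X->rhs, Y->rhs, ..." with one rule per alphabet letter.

  step 0 ⇒ step 1: ABCA ⇒ C·BB·A·C
    A ↦ C
    B ↦ BB
    C ↦ A

A->C, B->BB, C->A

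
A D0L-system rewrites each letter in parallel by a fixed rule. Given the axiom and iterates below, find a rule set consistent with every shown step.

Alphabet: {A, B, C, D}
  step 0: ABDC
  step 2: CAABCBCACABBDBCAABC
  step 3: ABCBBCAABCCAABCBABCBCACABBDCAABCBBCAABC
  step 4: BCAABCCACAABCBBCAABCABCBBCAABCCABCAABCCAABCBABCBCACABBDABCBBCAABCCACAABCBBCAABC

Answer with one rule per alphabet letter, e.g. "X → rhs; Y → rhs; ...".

  step 3 ⇒ step 4: ABCBBCAABCCAABCBABCBCACABBDCAABCBBCAABC ⇒ B·CA·ABC·CA·CA·ABC·B·B·CA·ABC·ABC·B·B·CA·ABC·CA·B·CA·ABC·CA·ABC·B·ABC·B·CA·CA·BBD·ABC·B·B·CA·ABC·CA·CA·ABC·B·B·CA·ABC
    A ↦ B
    B ↦ CA
    C ↦ ABC
    D ↦ BBD

A->B, B->CA, C->ABC, D->BBD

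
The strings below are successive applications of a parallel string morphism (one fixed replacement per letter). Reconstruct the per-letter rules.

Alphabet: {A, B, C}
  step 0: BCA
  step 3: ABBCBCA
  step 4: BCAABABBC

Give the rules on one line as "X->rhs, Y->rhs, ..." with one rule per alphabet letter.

  step 3 ⇒ step 4: ABBCBCA ⇒ BC·A·A·B·A·B·BC
    A ↦ BC
    B ↦ A
    C ↦ B

A->BC, B->A, C->B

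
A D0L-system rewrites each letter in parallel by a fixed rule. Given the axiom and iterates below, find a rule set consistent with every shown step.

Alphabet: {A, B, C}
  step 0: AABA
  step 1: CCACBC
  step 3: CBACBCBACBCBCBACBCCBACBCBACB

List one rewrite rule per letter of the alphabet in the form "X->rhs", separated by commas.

  step 0 ⇒ step 1: AABA ⇒ C·C·ACB·C
    A ↦ C
    B ↦ ACB
    C ↦ CB  (constrained at step 1)

A->C, B->ACB, C->CB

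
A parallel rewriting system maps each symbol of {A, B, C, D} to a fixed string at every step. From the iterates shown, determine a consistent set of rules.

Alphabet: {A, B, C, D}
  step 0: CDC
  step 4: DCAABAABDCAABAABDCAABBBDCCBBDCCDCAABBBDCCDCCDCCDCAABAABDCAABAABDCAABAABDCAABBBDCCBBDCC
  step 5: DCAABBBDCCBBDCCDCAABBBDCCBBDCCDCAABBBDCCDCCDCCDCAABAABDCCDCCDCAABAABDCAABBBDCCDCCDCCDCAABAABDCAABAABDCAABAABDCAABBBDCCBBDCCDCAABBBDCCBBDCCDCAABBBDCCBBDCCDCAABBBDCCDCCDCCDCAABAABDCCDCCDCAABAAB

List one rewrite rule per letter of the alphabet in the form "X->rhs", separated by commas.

A->B, B->DCC, C->AAB, D->DC

  step 4 ⇒ step 5: DCAABAABDCAABAABDCAABBBDCCBBDCCDCAABBBDCCDCCDCCDCAABAABDCAABAABDCAABAABDCAABBBDCCBBDCC ⇒ DC·AAB·B·B·DCC·B·B·DCC·DC·AAB·B·B·DCC·B·B·DCC·DC·AAB·B·B·DCC·DCC·DCC·DC·AAB·AAB·DCC·DCC·DC·AAB·AAB·DC·AAB·B·B·DCC·DCC·DCC·DC·AAB·AAB·DC·AAB·AAB·DC·AAB·AAB·DC·AAB·B·B·DCC·B·B·DCC·DC·AAB·B·B·DCC·B·B·DCC·DC·AAB·B·B·DCC·B·B·DCC·DC·AAB·B·B·DCC·DCC·DCC·DC·AAB·AAB·DCC·DCC·DC·AAB·AAB
    A ↦ B
    B ↦ DCC
    C ↦ AAB
    D ↦ DC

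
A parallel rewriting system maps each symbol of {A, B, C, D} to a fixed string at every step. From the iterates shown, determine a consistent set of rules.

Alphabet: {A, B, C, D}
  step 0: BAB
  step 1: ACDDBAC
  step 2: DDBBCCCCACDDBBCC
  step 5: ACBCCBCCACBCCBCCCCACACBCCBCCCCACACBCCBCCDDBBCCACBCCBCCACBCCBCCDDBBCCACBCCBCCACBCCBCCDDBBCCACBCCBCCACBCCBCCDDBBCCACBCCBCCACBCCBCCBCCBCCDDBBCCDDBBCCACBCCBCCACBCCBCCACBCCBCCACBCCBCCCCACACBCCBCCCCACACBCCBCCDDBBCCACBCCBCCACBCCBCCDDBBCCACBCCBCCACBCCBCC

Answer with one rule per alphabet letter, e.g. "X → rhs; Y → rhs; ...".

  step 1 ⇒ step 2: ACDDBAC ⇒ DDB·BCC·C·C·AC·DDB·BCC
    A ↦ DDB
    B ↦ AC
    C ↦ BCC
    D ↦ C

A->DDB, B->AC, C->BCC, D->C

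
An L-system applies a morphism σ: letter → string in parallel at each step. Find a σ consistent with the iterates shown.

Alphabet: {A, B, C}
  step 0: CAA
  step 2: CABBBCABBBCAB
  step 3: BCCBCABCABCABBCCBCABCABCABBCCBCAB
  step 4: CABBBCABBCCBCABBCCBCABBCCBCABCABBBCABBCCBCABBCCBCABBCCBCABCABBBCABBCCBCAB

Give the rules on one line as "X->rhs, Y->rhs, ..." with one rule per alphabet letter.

  step 3 ⇒ step 4: BCCBCABCABCABBCCBCABCABCABBCCBCAB ⇒ CAB·B·B·CAB·B·CCB·CAB·B·CCB·CAB·B·CCB·CAB·CAB·B·B·CAB·B·CCB·CAB·B·CCB·CAB·B·CCB·CAB·CAB·B·B·CAB·B·CCB·CAB
    A ↦ CCB
    B ↦ CAB
    C ↦ B

A->CCB, B->CAB, C->B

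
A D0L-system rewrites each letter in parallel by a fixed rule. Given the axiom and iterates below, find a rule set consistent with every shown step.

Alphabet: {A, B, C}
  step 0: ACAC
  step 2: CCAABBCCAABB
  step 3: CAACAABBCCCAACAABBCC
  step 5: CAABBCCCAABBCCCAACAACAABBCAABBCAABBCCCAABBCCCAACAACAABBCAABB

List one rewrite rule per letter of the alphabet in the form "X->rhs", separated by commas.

A->B, B->C, C->CAA

  step 2 ⇒ step 3: CCAABBCCAABB ⇒ CAA·CAA·B·B·C·C·CAA·CAA·B·B·C·C
    A ↦ B
    B ↦ C
    C ↦ CAA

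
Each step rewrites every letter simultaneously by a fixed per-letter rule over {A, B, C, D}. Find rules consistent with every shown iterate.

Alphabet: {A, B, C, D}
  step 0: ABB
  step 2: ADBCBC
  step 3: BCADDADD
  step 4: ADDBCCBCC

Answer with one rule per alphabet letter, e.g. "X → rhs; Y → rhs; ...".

  step 3 ⇒ step 4: BCADDADD ⇒ AD·D·B·C·C·B·C·C
    A ↦ B
    B ↦ AD
    C ↦ D
    D ↦ C

A->B, B->AD, C->D, D->C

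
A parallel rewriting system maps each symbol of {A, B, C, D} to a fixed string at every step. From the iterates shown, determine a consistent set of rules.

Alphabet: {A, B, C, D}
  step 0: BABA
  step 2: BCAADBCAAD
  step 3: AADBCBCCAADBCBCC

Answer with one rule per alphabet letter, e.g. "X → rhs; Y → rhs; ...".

  step 2 ⇒ step 3: BCAADBCAAD ⇒ A·AD·BC·BC·C·A·AD·BC·BC·C
    A ↦ BC
    B ↦ A
    C ↦ AD
    D ↦ C

A->BC, B->A, C->AD, D->C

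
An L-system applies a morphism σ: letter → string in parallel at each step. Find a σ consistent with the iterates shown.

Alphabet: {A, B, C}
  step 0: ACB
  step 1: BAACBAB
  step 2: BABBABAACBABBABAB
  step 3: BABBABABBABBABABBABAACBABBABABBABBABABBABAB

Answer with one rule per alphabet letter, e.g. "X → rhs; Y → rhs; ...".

  step 2 ⇒ step 3: BABBABAACBABBABAB ⇒ BAB·BA·BAB·BAB·BA·BAB·BA·BA·AC·BAB·BA·BAB·BAB·BA·BAB·BA·BAB
    A ↦ BA
    B ↦ BAB
    C ↦ AC

A->BA, B->BAB, C->AC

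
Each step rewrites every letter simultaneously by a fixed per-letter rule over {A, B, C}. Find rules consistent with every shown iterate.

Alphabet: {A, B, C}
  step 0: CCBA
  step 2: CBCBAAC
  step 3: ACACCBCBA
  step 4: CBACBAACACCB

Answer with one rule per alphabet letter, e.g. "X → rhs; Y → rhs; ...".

  step 3 ⇒ step 4: ACACCBCBA ⇒ CB·A·CB·A·A·C·A·C·CB
    A ↦ CB
    B ↦ C
    C ↦ A

A->CB, B->C, C->A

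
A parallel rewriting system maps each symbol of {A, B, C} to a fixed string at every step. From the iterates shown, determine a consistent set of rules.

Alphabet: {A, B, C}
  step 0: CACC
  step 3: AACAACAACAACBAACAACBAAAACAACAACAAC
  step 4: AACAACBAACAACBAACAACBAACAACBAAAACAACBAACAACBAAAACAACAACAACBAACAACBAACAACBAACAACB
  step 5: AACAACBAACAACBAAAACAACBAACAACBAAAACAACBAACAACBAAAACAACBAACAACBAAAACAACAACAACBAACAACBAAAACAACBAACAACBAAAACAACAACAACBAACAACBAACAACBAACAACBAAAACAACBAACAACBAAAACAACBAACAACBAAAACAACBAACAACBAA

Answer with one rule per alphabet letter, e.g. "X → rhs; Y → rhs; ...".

  step 4 ⇒ step 5: AACAACBAACAACBAACAACBAACAACBAAAACAACBAACAACBAAAACAACAACAACBAACAACBAACAACBAACAACB ⇒ AAC·AAC·B·AAC·AAC·B·AA·AAC·AAC·B·AAC·AAC·B·AA·AAC·AAC·B·AAC·AAC·B·AA·AAC·AAC·B·AAC·AAC·B·AA·AAC·AAC·AAC·AAC·B·AAC·AAC·B·AA·AAC·AAC·B·AAC·AAC·B·AA·AAC·AAC·AAC·AAC·B·AAC·AAC·B·AAC·AAC·B·AAC·AAC·B·AA·AAC·AAC·B·AAC·AAC·B·AA·AAC·AAC·B·AAC·AAC·B·AA·AAC·AAC·B·AAC·AAC·B·AA
    A ↦ AAC
    B ↦ AA
    C ↦ B

A->AAC, B->AA, C->B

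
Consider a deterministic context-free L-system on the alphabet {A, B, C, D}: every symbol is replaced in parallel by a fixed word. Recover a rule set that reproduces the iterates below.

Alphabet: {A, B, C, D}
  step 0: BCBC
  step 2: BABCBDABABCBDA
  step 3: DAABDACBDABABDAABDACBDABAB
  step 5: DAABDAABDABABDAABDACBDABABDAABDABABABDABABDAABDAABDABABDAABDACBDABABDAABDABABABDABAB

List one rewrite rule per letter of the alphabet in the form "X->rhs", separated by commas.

A->AB, B->DA, C->CB, D->B

  step 2 ⇒ step 3: BABCBDABABCBDA ⇒ DA·AB·DA·CB·DA·B·AB·DA·AB·DA·CB·DA·B·AB
    A ↦ AB
    B ↦ DA
    C ↦ CB
    D ↦ B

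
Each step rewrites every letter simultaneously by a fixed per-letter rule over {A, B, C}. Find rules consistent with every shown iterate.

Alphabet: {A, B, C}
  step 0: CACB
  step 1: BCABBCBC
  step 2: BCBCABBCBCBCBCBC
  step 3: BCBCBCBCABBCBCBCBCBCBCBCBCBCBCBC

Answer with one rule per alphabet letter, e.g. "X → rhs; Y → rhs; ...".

  step 2 ⇒ step 3: BCBCABBCBCBCBCBC ⇒ BC·BC·BC·BC·AB·BC·BC·BC·BC·BC·BC·BC·BC·BC·BC·BC
    A ↦ AB
    B ↦ BC
    C ↦ BC

A->AB, B->BC, C->BC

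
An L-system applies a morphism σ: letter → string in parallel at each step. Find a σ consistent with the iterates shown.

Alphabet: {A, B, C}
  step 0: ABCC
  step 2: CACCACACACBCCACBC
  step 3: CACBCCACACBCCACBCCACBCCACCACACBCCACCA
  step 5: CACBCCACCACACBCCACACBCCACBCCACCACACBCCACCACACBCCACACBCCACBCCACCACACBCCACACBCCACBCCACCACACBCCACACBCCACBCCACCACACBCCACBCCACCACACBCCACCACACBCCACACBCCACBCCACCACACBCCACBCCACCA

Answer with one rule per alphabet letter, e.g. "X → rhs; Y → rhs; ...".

A->CBC, B->C, C->CA

  step 2 ⇒ step 3: CACCACACACBCCACBC ⇒ CA·CBC·CA·CA·CBC·CA·CBC·CA·CBC·CA·C·CA·CA·CBC·CA·C·CA
    A ↦ CBC
    B ↦ C
    C ↦ CA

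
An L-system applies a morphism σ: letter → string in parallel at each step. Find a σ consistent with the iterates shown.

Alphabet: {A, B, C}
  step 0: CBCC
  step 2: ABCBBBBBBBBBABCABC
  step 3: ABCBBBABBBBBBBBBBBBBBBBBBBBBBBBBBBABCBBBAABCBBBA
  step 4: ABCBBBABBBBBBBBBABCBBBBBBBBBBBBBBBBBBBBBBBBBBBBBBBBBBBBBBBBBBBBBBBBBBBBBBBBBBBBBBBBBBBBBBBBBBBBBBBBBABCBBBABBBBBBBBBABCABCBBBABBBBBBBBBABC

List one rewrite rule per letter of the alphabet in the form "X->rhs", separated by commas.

A->ABC, B->BBB, C->A

  step 3 ⇒ step 4: ABCBBBABBBBBBBBBBBBBBBBBBBBBBBBBBBABCBBBAABCBBBA ⇒ ABC·BBB·A·BBB·BBB·BBB·ABC·BBB·BBB·BBB·BBB·BBB·BBB·BBB·BBB·BBB·BBB·BBB·BBB·BBB·BBB·BBB·BBB·BBB·BBB·BBB·BBB·BBB·BBB·BBB·BBB·BBB·BBB·BBB·ABC·BBB·A·BBB·BBB·BBB·ABC·ABC·BBB·A·BBB·BBB·BBB·ABC
    A ↦ ABC
    B ↦ BBB
    C ↦ A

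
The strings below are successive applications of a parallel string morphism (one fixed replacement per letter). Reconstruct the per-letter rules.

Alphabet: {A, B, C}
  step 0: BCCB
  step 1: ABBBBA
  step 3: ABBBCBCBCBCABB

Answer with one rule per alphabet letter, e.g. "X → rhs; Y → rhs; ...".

A->BC, B->A, C->BB

  step 0 ⇒ step 1: BCCB ⇒ A·BB·BB·A
    B ↦ A
    C ↦ BB
    A ↦ BC  (constrained at step 1)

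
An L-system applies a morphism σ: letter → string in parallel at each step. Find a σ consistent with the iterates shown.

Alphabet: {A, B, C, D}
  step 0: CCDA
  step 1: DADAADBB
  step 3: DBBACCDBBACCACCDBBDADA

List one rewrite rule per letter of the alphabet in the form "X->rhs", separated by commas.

  step 0 ⇒ step 1: CCDA ⇒ DA·DA·A·DBB
    A ↦ DBB
    C ↦ DA
    D ↦ A
    B ↦ C  (constrained at step 1)

A->DBB, B->C, C->DA, D->A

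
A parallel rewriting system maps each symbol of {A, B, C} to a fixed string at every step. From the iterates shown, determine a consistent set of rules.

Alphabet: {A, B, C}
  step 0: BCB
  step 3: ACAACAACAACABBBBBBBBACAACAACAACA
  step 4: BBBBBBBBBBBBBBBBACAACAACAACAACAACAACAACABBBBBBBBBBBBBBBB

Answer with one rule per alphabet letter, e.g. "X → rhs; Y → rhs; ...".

  step 3 ⇒ step 4: ACAACAACAACABBBBBBBBACAACAACAACA ⇒ B·BB·B·B·BB·B·B·BB·B·B·BB·B·ACA·ACA·ACA·ACA·ACA·ACA·ACA·ACA·B·BB·B·B·BB·B·B·BB·B·B·BB·B
    A ↦ B
    B ↦ ACA
    C ↦ BB

A->B, B->ACA, C->BB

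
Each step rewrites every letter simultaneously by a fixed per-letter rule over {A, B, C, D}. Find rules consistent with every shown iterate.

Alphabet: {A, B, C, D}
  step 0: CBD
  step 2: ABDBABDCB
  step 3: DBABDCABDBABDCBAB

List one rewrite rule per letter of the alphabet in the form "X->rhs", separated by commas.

  step 2 ⇒ step 3: ABDBABDCB ⇒ DB·AB·DC·AB·DB·AB·DC·B·AB
    A ↦ DB
    B ↦ AB
    C ↦ B
    D ↦ DC

A->DB, B->AB, C->B, D->DC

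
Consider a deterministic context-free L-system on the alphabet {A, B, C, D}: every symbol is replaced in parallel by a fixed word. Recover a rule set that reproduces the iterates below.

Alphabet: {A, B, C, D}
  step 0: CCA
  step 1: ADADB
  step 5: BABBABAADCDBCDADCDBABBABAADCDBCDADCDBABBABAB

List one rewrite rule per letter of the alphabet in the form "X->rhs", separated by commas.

A->B, B->BA, C->AD, D->CD

  step 0 ⇒ step 1: CCA ⇒ AD·AD·B
    A ↦ B
    C ↦ AD
    B ↦ BA  (constrained at step 1)
    D ↦ CD  (constrained at step 1)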